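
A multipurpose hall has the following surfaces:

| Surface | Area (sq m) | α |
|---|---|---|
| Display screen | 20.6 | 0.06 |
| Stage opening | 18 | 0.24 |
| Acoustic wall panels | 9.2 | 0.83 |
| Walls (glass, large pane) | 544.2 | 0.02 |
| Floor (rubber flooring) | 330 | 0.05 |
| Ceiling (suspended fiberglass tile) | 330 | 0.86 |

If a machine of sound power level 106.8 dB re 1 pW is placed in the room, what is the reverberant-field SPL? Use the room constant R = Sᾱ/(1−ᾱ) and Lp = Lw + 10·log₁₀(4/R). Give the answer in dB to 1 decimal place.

Σ(Sᵢαᵢ) = 20.6×0.06 + 18×0.24 + 9.2×0.83 + 544.2×0.02 + 330×0.05 + 330×0.86 = 324.376; total area S = 1252.0 sq m.
ᾱ = 324.376/1252.0 = 0.2591; R = Sᾱ/(1−ᾱ) = 324.376/(1−0.2591) = 437.813 sq m.
Lp = 106.8 + 10·log₁₀(4/437.813) = 106.8 + (-20.39) = 86.4 dB.

86.4 dB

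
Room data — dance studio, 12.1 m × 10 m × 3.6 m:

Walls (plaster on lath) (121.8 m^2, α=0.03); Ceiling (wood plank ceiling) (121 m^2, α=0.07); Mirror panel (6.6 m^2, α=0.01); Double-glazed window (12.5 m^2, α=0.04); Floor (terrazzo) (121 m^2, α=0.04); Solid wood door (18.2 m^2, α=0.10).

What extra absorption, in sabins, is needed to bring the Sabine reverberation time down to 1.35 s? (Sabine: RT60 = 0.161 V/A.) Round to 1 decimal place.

32.6 sabins

Summing Sᵢαᵢ: 3.654 + 8.470 + 0.066 + 0.500 + 4.840 + 1.820 → A₁ = 19.350 sabins.
V = 435.6 m³. Required absorption A₂ = 0.161 × 435.6 / 1.35 = 51.949 sabins.
Additional absorption ΔA = 51.949 − 19.350 = 32.6 sabins.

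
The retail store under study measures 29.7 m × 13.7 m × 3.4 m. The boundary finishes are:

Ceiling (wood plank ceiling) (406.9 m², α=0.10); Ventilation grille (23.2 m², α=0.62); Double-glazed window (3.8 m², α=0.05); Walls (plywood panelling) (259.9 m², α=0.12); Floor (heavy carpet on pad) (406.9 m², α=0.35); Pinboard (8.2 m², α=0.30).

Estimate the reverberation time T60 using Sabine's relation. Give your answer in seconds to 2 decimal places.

Total absorption A = 406.9·0.10 + 23.2·0.62 + 3.8·0.05 + 259.9·0.12 + 406.9·0.35 + 8.2·0.30
  = 40.690 + 14.384 + 0.190 + 31.188 + 142.415 + 2.460 = 231.327 m² sabins.
Room volume: 1383.426 m³.
T = 0.161 V/A = 0.161·1383.426/231.327 = 0.96 s.

0.96 s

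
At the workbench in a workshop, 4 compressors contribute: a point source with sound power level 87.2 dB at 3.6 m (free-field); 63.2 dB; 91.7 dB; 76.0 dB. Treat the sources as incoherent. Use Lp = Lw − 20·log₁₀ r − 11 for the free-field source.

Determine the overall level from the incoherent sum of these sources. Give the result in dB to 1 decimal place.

91.8 dB

Source at 3.6 m: Lp = 87.2 − 20·log₁₀(3.6) − 11 = 65.1 dB.
Converting to relative power and adding: 10^(65.1/10) + 10^(63.2/10) + 10^(91.7/10) + 10^(76.0/10) = 1.524e+09.
L_total = 10·log₁₀(1.524e+09) = 91.8 dB.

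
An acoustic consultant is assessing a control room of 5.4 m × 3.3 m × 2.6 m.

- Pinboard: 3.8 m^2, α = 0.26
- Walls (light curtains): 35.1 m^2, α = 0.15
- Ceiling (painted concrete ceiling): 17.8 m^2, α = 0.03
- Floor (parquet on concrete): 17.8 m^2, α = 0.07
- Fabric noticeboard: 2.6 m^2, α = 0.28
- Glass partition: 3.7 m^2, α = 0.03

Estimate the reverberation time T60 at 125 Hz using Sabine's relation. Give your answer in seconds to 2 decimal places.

Equivalent absorption area: A = 3.8·0.26 + 35.1·0.15 + 17.8·0.03 + 17.8·0.07 + 2.6·0.28 + 3.7·0.03 = 8.872 m^2.
Room volume: 46.332 m³.
RT60 = 0.161 · V / A = 0.161 × 46.332 / 8.872 = 0.84 s.

0.84 s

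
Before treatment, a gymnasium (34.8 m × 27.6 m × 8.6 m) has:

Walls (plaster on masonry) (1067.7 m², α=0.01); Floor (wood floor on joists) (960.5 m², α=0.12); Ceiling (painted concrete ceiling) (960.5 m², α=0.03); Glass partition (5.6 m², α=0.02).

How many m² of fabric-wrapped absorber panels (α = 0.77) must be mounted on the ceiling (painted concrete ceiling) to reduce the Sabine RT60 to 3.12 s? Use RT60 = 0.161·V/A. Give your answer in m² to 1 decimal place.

366.7

Summing Sᵢαᵢ: 10.677 + 115.260 + 28.815 + 0.112 → A₁ = 154.864 sabins.
Required A₂ = 0.161·8260.128/3.12 = 426.244 sabins.
ΔA needed = 426.244 − 154.864 = 271.380 sabins.
Net gain per m²: Δα = 0.77 − 0.03 = 0.74.
Area = ΔA/Δα = 271.380/0.74 = 366.7 m².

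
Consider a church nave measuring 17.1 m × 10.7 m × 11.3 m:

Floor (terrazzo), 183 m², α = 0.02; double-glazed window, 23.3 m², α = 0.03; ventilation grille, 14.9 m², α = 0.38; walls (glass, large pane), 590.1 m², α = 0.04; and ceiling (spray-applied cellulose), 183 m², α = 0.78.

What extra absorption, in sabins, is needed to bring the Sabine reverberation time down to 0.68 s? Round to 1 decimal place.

Equivalent absorption area: A₁ = 183*0.02 + 23.3*0.03 + 14.9*0.38 + 590.1*0.04 + 183*0.78 = 176.365 m².
V = 2067.561 m³. Required absorption A₂ = 0.161 × 2067.561 / 0.68 = 489.525 sabins.
ΔA = A₂ − A₁ = 489.525 − 176.365 = 313.2 sabins.

313.2 sabins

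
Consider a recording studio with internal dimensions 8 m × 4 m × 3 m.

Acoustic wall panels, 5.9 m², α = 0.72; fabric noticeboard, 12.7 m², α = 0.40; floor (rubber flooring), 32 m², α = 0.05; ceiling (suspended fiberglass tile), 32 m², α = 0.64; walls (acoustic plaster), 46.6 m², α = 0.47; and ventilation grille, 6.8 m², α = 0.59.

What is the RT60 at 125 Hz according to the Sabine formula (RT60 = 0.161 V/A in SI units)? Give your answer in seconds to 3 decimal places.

Total absorption A = 5.9×0.72 + 12.7×0.40 + 32×0.05 + 32×0.64 + 46.6×0.47 + 6.8×0.59
  = 4.248 + 5.080 + 1.600 + 20.480 + 21.902 + 4.012 = 57.322 m² sabins.
Room volume: 96 m³.
T = 0.161 V/A = 0.161·96/57.322 = 0.270 s.

0.270 s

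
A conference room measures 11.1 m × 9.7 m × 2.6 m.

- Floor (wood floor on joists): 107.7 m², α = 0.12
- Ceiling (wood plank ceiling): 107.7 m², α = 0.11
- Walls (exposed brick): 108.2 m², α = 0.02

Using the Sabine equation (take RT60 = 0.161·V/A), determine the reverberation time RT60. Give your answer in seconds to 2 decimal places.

Equivalent absorption area: A = 107.7·0.12 + 107.7·0.11 + 108.2·0.02 = 26.935 m².
V = 11.1·9.7·2.6 = 279.942 m³.
T = 0.161 V/A = 0.161·279.942/26.935 = 1.67 s.

1.67 sec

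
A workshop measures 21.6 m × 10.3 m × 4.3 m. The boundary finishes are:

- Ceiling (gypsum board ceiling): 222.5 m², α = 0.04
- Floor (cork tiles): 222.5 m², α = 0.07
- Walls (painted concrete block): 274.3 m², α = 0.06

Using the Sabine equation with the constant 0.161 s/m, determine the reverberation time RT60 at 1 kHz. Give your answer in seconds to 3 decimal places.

Total absorption A = 222.5×0.04 + 222.5×0.07 + 274.3×0.06
  = 8.900 + 15.575 + 16.458 = 40.933 m² sabins.
V = 21.6·10.3·4.3 = 956.664 m³.
Sabine: RT60 = 0.161 × 956.664 / 40.933 = 3.763 s.

3.763 s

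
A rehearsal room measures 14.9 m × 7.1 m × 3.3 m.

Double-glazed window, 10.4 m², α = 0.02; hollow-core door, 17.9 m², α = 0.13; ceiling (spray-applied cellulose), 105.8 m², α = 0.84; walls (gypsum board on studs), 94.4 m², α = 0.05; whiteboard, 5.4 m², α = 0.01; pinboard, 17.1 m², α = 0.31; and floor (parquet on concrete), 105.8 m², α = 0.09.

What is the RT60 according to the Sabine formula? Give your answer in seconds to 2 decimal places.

Equivalent absorption area: A = 10.4·0.02 + 17.9·0.13 + 105.8·0.84 + 94.4·0.05 + 5.4·0.01 + 17.1·0.31 + 105.8·0.09 = 111.004 m².
Room volume: 349.107 m³.
Sabine: RT60 = 0.161 × 349.107 / 111.004 = 0.51 s.

0.51 sec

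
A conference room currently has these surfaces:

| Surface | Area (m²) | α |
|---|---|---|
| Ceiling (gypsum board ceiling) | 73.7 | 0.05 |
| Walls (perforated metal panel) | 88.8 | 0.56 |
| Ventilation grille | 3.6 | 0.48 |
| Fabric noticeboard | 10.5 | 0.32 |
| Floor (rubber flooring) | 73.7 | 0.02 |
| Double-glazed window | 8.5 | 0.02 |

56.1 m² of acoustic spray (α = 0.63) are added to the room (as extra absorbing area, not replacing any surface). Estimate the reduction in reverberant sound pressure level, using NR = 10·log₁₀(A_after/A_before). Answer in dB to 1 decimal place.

2.0 dB

Total absorption A_before = 73.7×0.05 + 88.8×0.56 + 3.6×0.48 + 10.5×0.32 + 73.7×0.02 + 8.5×0.02
  = 3.685 + 49.728 + 1.728 + 3.360 + 1.474 + 0.170 = 60.145 m² sabins.
Treatment contributes 56.1·0.63 = 35.343 sabins.
A_after = 60.145 + 35.343 = 95.488 sabins.
Reduction = 10 log₁₀(A_after/A_before) = 10 log₁₀(1.5876) = 2.0 dB.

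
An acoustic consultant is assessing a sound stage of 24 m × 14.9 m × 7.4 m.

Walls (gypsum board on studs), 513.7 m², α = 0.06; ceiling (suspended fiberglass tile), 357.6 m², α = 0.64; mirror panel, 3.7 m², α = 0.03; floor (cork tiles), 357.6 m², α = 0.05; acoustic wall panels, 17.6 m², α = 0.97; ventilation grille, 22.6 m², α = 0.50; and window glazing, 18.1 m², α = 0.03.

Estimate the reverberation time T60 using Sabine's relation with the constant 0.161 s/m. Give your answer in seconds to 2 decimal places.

Equivalent absorption area: A = 513.7×0.06 + 357.6×0.64 + 3.7×0.03 + 357.6×0.05 + 17.6×0.97 + 22.6×0.50 + 18.1×0.03 = 306.592 m².
Volume V = 24 × 14.9 × 7.4 = 2646.24 m³.
RT60 = 0.161 · V / A = 0.161 × 2646.24 / 306.592 = 1.39 s.

1.39 seconds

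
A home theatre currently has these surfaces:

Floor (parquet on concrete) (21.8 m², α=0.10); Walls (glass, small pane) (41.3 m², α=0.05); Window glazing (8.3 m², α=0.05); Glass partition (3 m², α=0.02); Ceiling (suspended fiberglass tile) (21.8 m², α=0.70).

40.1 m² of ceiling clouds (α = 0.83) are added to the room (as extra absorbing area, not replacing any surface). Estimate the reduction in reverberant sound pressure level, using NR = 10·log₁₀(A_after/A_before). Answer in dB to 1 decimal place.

Equivalent absorption area: A_before = 21.8×0.10 + 41.3×0.05 + 8.3×0.05 + 3×0.02 + 21.8×0.70 = 19.980 m².
Added absorption = 40.1 × 0.83 = 33.283 sabins.
New total A_after = 53.263 sabins.
Reduction = 10 log₁₀(A_after/A_before) = 10 log₁₀(2.6658) = 4.3 dB.

4.3 dB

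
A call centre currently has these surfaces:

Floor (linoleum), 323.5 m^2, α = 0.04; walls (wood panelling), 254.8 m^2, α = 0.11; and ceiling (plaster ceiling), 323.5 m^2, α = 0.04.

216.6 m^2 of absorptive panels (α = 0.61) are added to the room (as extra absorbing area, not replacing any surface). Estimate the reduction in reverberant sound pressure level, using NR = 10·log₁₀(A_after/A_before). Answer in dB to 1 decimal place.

5.4 dB

Total absorption A_before = 323.5·0.04 + 254.8·0.11 + 323.5·0.04
  = 12.940 + 28.028 + 12.940 = 53.908 m^2 sabins.
Treatment contributes 216.6·0.61 = 132.126 sabins.
New total A_after = 186.034 sabins.
NR = 10·log₁₀(186.034/53.908) = 5.4 dB.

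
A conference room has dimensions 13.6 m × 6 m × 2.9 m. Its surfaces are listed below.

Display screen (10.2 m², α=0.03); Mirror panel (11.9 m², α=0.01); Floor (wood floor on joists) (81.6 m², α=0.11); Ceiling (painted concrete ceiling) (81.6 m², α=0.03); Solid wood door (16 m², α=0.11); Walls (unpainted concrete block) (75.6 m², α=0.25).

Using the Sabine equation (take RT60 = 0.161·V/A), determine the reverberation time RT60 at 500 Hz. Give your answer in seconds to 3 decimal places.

Total absorption A = 10.2·0.03 + 11.9·0.01 + 81.6·0.11 + 81.6·0.03 + 16·0.11 + 75.6·0.25
  = 0.306 + 0.119 + 8.976 + 2.448 + 1.760 + 18.900 = 32.509 m² sabins.
V = 13.6·6·2.9 = 236.64 m³.
RT60 = 0.161 · V / A = 0.161 × 236.64 / 32.509 = 1.172 s.

1.172 seconds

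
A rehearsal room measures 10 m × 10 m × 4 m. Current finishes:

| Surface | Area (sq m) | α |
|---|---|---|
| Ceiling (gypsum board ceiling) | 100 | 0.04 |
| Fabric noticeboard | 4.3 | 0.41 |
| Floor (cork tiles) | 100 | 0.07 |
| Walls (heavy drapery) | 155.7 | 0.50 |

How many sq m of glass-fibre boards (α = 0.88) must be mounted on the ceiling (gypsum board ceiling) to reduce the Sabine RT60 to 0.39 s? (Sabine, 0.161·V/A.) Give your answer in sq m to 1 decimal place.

Summing Sᵢαᵢ: 4.000 + 1.763 + 7.000 + 77.850 → A₁ = 90.613 sabins.
Required A₂ = 0.161·400/0.39 = 165.128 sabins.
ΔA needed = 165.128 − 90.613 = 74.515 sabins.
Each sq m of panel replacing the ceiling (gypsum board ceiling) adds (0.88 − 0.04) = 0.84 sabins.
Panel area = 74.515 / 0.84 = 88.7 sq m.

88.7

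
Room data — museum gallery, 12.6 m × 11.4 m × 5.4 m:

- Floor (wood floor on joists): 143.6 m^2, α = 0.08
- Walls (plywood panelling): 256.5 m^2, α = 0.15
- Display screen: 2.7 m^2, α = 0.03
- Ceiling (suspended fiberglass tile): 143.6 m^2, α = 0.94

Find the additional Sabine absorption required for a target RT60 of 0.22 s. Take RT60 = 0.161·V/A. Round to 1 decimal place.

382.6 sabins

Total absorption A₁ = 143.6*0.08 + 256.5*0.15 + 2.7*0.03 + 143.6*0.94
  = 11.488 + 38.475 + 0.081 + 134.984 = 185.028 m^2 sabins.
Target A₂ = 0.161·775.656/0.22 = 567.639 sabins (V = 775.656 m³).
Additional absorption ΔA = 567.639 − 185.028 = 382.6 sabins.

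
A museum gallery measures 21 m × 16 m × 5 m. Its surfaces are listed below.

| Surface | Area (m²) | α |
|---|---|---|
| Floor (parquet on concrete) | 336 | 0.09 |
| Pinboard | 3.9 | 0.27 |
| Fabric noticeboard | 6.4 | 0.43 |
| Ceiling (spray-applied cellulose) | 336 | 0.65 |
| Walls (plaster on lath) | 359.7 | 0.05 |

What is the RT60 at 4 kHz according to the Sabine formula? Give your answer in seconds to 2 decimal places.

A = Σ Sᵢαᵢ = 336*0.09 + 3.9*0.27 + 6.4*0.43 + 336*0.65 + 359.7*0.05 = 270.430 sabins.
Room volume: 1680 m³.
Sabine: RT60 = 0.161 × 1680 / 270.430 = 1.00 s.

1.00 seconds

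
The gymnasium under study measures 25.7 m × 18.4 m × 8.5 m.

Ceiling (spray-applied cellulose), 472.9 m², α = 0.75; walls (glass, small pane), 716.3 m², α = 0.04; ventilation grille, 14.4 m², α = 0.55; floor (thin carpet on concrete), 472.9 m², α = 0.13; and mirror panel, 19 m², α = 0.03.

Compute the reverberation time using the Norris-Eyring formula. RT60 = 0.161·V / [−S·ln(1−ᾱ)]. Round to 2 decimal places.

S = Σ Sᵢ = 1695.5 m².
Σ(Sᵢαᵢ) = 472.9×0.75 + 716.3×0.04 + 14.4×0.55 + 472.9×0.13 + 19×0.03 = 453.294.
Mean coefficient ᾱ = A/S = 0.2674.
Eyring denominator: −S ln(1−ᾱ) = 527.564.
V = 25.7 × 18.4 × 8.5 = 4019.48 m³.
RT60 = 0.161 × 4019.48 / 527.564 = 1.23 s.

1.23 s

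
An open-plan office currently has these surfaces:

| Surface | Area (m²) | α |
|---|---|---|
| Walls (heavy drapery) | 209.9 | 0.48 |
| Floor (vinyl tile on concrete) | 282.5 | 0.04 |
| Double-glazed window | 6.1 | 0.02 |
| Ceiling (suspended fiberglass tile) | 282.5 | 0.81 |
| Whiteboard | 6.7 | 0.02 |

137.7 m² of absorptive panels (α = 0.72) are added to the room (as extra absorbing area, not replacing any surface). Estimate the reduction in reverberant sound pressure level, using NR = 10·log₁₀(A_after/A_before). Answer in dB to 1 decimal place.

Total absorption A_before = 209.9*0.48 + 282.5*0.04 + 6.1*0.02 + 282.5*0.81 + 6.7*0.02
  = 100.752 + 11.300 + 0.122 + 228.825 + 0.134 = 341.133 m² sabins.
Treatment contributes 137.7·0.72 = 99.144 sabins.
New total A_after = 440.277 sabins.
NR = 10·log₁₀(440.277/341.133) = 1.1 dB.

1.1 dB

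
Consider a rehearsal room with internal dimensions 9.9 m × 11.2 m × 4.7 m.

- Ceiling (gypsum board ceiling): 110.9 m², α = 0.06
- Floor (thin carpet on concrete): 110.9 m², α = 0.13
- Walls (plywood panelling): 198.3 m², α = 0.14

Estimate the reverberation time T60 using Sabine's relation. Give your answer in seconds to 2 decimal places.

1.72 sec

A = Σ Sᵢαᵢ = 110.9*0.06 + 110.9*0.13 + 198.3*0.14 = 48.833 sabins.
Room volume: 521.136 m³.
RT60 = 0.161 · V / A = 0.161 × 521.136 / 48.833 = 1.72 s.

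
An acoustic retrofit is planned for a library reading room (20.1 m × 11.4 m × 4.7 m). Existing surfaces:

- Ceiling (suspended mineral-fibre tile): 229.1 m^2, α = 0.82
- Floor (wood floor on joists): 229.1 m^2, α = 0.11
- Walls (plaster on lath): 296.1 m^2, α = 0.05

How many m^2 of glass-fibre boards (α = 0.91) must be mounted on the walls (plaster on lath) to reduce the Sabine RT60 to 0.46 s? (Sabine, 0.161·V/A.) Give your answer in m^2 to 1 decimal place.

173.3

A₁ = Σ Sᵢαᵢ = 229.1×0.82 + 229.1×0.11 + 296.1×0.05 = 227.868 sabins.
V = 1076.958 m³. Target absorption A₂ = 0.161 × 1076.958 / 0.46 = 376.935 sabins.
ΔA needed = 376.935 − 227.868 = 149.067 sabins.
Net gain per m^2: Δα = 0.91 − 0.05 = 0.86.
Area = ΔA/Δα = 149.067/0.86 = 173.3 m^2.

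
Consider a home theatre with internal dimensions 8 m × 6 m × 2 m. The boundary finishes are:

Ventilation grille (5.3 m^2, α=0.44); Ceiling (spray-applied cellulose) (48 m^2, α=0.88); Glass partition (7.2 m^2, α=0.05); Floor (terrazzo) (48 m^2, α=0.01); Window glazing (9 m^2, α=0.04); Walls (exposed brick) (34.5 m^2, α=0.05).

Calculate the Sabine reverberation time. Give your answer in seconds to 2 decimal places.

Equivalent absorption area: A = 5.3·0.44 + 48·0.88 + 7.2·0.05 + 48·0.01 + 9·0.04 + 34.5·0.05 = 47.497 m^2.
Volume V = 8 × 6 × 2 = 96 m³.
T = 0.161 V/A = 0.161·96/47.497 = 0.33 s.

0.33 sec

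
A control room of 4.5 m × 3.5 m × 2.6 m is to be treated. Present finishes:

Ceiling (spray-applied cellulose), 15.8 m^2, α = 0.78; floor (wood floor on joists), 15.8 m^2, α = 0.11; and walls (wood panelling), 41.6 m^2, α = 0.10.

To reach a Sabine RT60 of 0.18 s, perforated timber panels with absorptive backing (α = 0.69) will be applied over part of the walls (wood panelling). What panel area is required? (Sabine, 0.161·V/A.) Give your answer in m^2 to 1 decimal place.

Total absorption A₁ = 15.8*0.78 + 15.8*0.11 + 41.6*0.10
  = 12.324 + 1.738 + 4.160 = 18.222 m^2 sabins.
Required A₂ = 0.161·40.95/0.18 = 36.628 sabins.
Absorption to add: 36.628 − 18.222 = 18.406 sabins.
Each m^2 of panel replacing the walls (wood panelling) adds (0.69 − 0.10) = 0.59 sabins.
Area = ΔA/Δα = 18.406/0.59 = 31.2 m^2.

31.2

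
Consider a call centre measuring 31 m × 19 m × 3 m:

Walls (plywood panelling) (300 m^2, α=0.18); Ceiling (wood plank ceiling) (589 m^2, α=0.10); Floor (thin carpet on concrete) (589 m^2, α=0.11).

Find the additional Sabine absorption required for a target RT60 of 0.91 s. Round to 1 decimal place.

Total absorption A₁ = 300*0.18 + 589*0.10 + 589*0.11
  = 54.000 + 58.900 + 64.790 = 177.690 m^2 sabins.
Target A₂ = 0.161·1767/0.91 = 312.623 sabins (V = 1767 m³).
ΔA = A₂ − A₁ = 312.623 − 177.690 = 134.9 sabins.

134.9 sabins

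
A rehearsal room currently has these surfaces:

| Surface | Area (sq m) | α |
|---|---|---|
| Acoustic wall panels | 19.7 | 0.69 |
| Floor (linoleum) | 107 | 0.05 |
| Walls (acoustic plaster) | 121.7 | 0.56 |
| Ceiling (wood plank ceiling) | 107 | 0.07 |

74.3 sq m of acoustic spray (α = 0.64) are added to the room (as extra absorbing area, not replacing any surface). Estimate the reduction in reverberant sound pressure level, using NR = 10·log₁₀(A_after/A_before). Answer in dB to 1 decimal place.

Summing Sᵢαᵢ: 13.593 + 5.350 + 68.152 + 7.490 → A_before = 94.585 sabins.
Treatment contributes 74.3·0.64 = 47.552 sabins.
New total A_after = 142.137 sabins.
NR = 10·log₁₀(142.137/94.585) = 1.8 dB.

1.8 dB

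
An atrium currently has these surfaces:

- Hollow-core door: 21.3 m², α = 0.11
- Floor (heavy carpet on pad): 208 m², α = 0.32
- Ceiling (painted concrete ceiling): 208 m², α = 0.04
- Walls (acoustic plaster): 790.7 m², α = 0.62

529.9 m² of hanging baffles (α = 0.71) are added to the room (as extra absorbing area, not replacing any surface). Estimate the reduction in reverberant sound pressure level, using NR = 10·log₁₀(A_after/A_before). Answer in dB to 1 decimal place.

2.2 dB

A_before = Σ Sᵢαᵢ = 21.3×0.11 + 208×0.32 + 208×0.04 + 790.7×0.62 = 567.457 sabins.
Treatment contributes 529.9·0.71 = 376.229 sabins.
A_after = 567.457 + 376.229 = 943.686 sabins.
NR = 10·log₁₀(943.686/567.457) = 2.2 dB.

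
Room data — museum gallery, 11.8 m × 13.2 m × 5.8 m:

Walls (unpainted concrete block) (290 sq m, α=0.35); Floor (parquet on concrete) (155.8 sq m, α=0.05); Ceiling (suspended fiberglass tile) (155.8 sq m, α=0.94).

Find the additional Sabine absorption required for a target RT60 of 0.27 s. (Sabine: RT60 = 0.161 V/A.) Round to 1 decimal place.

283.0 sabins

Summing Sᵢαᵢ: 101.500 + 7.790 + 146.452 → A₁ = 255.742 sabins.
For T = 0.27 s, need A₂ = 0.161·V/T = 0.161·903.408/0.27 = 538.699 sabins.
Additional absorption ΔA = 538.699 − 255.742 = 283.0 sabins.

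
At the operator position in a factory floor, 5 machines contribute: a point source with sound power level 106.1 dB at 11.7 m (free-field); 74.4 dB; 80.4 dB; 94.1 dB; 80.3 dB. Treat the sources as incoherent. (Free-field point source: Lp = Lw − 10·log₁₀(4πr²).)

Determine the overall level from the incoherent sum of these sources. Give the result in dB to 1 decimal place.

94.5 dB

Source at 11.7 m: Lp = 106.1 − 10·log₁₀(4π·11.7²) = 106.1 − 10·log₁₀(1720.210) = 73.7 dB.
Converting to relative power and adding: 10^(73.7/10) + 10^(74.4/10) + 10^(80.4/10) + 10^(94.1/10) + 10^(80.3/10) = 2.838e+09.
L_total = 10·log₁₀(2.838e+09) = 94.5 dB.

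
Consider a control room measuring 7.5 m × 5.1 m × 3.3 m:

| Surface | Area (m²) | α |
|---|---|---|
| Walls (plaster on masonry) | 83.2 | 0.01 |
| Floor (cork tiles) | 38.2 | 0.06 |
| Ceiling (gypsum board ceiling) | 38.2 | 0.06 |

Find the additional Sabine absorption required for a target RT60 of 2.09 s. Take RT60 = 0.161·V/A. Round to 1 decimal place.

4.3 sabins

Total absorption A₁ = 83.2*0.01 + 38.2*0.06 + 38.2*0.06
  = 0.832 + 2.292 + 2.292 = 5.416 m² sabins.
For T = 2.09 s, need A₂ = 0.161·V/T = 0.161·126.225/2.09 = 9.724 sabins.
Shortfall: 9.724 − 5.416 = 4.3 sabins.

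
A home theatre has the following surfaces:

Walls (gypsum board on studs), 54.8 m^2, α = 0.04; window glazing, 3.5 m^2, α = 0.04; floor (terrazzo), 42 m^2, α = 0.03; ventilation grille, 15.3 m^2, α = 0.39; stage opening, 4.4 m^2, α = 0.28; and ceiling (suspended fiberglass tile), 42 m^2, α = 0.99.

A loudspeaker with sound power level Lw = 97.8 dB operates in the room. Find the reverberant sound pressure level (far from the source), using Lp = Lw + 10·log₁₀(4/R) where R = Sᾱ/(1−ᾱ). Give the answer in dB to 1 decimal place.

Σ(Sᵢαᵢ) = 54.8×0.04 + 3.5×0.04 + 42×0.03 + 15.3×0.39 + 4.4×0.28 + 42×0.99 = 52.371; total area S = 162.0 m^2.
ᾱ = 0.3233, so room constant R = A/(1−ᾱ) = 77.392 m^2.
Lp = Lw + 10 log₁₀(4/R) = 97.8 -12.87 = 84.9 dB.

84.9 dB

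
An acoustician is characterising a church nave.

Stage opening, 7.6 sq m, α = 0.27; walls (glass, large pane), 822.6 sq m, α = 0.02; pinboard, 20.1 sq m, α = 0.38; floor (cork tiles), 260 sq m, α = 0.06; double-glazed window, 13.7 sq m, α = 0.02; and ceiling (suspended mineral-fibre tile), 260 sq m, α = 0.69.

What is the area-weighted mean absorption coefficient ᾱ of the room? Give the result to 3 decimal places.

0.160

S = Σ Sᵢ = 7.6 + 822.6 + 20.1 + 260 + 13.7 + 260 = 1384.0 sq m.
Σ(Sᵢαᵢ) = 7.6×0.27 + 822.6×0.02 + 20.1×0.38 + 260×0.06 + 13.7×0.02 + 260×0.69 = 221.416.
ᾱ = A/S = 0.160.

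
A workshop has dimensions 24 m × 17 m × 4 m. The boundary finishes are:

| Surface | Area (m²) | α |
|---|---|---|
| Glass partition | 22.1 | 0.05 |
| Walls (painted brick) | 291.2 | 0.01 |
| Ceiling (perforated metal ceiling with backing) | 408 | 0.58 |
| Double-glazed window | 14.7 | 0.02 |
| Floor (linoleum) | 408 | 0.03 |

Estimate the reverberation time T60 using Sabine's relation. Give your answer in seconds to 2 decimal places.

Total absorption A = 22.1*0.05 + 291.2*0.01 + 408*0.58 + 14.7*0.02 + 408*0.03
  = 1.105 + 2.912 + 236.640 + 0.294 + 12.240 = 253.191 m² sabins.
Volume V = 24 × 17 × 4 = 1632 m³.
RT60 = 0.161 · V / A = 0.161 × 1632 / 253.191 = 1.04 s.

1.04 s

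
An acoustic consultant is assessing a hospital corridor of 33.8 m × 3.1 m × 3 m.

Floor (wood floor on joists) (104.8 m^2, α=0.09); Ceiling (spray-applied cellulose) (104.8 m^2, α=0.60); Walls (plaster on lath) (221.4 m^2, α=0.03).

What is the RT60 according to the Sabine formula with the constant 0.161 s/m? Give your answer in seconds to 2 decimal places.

0.64 seconds

Equivalent absorption area: A = 104.8×0.09 + 104.8×0.60 + 221.4×0.03 = 78.954 m^2.
Volume V = 33.8 × 3.1 × 3 = 314.34 m³.
RT60 = 0.161 · V / A = 0.161 × 314.34 / 78.954 = 0.64 s.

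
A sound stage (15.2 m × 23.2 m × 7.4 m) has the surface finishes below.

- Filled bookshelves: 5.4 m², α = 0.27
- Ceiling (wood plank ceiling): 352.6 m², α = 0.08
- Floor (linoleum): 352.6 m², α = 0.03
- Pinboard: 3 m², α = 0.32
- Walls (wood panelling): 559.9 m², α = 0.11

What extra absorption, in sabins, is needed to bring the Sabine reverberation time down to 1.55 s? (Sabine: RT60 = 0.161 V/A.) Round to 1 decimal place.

Total absorption A₁ = 5.4·0.27 + 352.6·0.08 + 352.6·0.03 + 3·0.32 + 559.9·0.11
  = 1.458 + 28.208 + 10.578 + 0.960 + 61.589 = 102.793 m² sabins.
For T = 1.55 s, need A₂ = 0.161·V/T = 0.161·2609.536/1.55 = 271.055 sabins.
ΔA = A₂ − A₁ = 271.055 − 102.793 = 168.3 sabins.

168.3 sabins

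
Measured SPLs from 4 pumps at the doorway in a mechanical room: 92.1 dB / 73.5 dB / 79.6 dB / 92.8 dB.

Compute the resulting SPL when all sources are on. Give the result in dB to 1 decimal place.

95.6 dB

Σ 10^(Lᵢ/10) = 3.641e+09.
Combined level = 10 log₁₀(3.641e+09) = 95.6 dB.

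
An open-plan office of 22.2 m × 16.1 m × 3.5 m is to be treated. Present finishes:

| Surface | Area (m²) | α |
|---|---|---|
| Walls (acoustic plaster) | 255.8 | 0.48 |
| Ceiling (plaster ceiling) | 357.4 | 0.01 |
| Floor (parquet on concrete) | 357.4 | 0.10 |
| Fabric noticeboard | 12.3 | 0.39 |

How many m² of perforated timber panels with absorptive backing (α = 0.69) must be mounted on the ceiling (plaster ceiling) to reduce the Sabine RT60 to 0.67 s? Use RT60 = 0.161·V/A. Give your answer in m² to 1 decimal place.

Total absorption A₁ = 255.8*0.48 + 357.4*0.01 + 357.4*0.10 + 12.3*0.39
  = 122.784 + 3.574 + 35.740 + 4.797 = 166.895 m² sabins.
V = 1250.97 m³. Target absorption A₂ = 0.161 × 1250.97 / 0.67 = 300.606 sabins.
Absorption to add: 300.606 − 166.895 = 133.711 sabins.
Net gain per m²: Δα = 0.69 − 0.01 = 0.68.
Panel area = 133.711 / 0.68 = 196.6 m².

196.6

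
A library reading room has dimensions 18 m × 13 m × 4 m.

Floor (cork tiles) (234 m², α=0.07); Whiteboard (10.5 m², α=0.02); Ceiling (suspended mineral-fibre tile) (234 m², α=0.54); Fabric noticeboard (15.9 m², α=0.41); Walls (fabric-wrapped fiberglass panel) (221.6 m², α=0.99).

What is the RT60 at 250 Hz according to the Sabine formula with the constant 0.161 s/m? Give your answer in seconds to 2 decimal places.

A = Σ Sᵢαᵢ = 234·0.07 + 10.5·0.02 + 234·0.54 + 15.9·0.41 + 221.6·0.99 = 368.853 sabins.
Volume V = 18 × 13 × 4 = 936 m³.
T = 0.161 V/A = 0.161·936/368.853 = 0.41 s.

0.41 s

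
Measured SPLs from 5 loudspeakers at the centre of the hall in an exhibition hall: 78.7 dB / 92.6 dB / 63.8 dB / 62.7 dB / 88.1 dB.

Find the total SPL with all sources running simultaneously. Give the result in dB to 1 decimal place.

Σ 10^(Lᵢ/10) = 2.544e+09.
Combined level = 10 log₁₀(2.544e+09) = 94.1 dB.

94.1 dB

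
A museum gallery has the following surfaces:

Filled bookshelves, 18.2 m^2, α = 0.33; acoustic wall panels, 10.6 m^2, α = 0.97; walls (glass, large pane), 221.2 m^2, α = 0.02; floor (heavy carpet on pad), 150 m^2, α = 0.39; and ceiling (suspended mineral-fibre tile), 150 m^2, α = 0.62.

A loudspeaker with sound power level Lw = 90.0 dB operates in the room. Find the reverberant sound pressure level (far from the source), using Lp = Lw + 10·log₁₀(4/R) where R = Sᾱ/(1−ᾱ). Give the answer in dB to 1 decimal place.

72.0 dB

A = 172.212 sabins; S = 550.0 m^2.
ᾱ = 0.3131, so room constant R = A/(1−ᾱ) = 250.709 m^2.
Lp = 90.0 + 10·log₁₀(4/250.709) = 90.0 + (-17.97) = 72.0 dB.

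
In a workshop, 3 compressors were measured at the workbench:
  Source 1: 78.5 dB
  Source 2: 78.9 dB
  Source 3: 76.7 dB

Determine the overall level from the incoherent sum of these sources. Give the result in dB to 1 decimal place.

Converting to relative power and adding: 10^(78.5/10) + 10^(78.9/10) + 10^(76.7/10) = 1.952e+08.
L_total = 10·log₁₀(1.952e+08) = 82.9 dB.

82.9 dB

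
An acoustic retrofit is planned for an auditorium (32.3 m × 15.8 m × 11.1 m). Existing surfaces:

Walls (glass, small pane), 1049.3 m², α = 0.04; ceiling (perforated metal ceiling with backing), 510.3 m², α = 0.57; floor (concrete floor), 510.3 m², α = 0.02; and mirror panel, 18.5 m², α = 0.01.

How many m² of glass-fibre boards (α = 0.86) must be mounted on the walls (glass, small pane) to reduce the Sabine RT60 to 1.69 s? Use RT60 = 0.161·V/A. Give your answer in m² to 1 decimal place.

239.5

Equivalent absorption area: A₁ = 1049.3·0.04 + 510.3·0.57 + 510.3·0.02 + 18.5·0.01 = 343.234 m².
Required A₂ = 0.161·5664.774/1.69 = 539.662 sabins.
ΔA needed = 539.662 − 343.234 = 196.428 sabins.
Each m² of panel replacing the walls (glass, small pane) adds (0.86 − 0.04) = 0.82 sabins.
Panel area = 196.428 / 0.82 = 239.5 m².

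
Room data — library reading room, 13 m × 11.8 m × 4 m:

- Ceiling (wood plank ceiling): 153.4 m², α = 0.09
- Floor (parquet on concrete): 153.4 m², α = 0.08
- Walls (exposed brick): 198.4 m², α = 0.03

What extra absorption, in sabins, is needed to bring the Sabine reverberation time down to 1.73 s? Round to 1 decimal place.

Equivalent absorption area: A₁ = 153.4*0.09 + 153.4*0.08 + 198.4*0.03 = 32.030 m².
For T = 1.73 s, need A₂ = 0.161·V/T = 0.161·613.6/1.73 = 57.104 sabins.
Additional absorption ΔA = 57.104 − 32.030 = 25.1 sabins.

25.1 sabins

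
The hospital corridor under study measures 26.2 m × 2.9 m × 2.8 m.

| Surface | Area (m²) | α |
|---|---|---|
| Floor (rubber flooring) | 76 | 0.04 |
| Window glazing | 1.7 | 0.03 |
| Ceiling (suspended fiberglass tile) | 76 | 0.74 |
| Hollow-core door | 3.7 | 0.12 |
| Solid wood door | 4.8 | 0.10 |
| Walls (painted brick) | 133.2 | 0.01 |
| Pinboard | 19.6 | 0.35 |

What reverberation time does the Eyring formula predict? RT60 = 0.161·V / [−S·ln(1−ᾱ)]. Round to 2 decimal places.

0.44 s

Total surface area S = 76 + 1.7 + 76 + 3.7 + 4.8 + 133.2 + 19.6 = 315.0 m².
Absorption A = 76·0.04 + 1.7·0.03 + 76·0.74 + 3.7·0.12 + 4.8·0.10 + 133.2·0.01 + 19.6·0.35 = 68.447 sabins.
Mean coefficient ᾱ = A/S = 0.2173.
Eyring denominator: −S ln(1−ᾱ) = 77.177.
V = 26.2 × 2.9 × 2.8 = 212.744 m³.
T = 0.161·V/[−S·ln(1−ᾱ)] = 0.161·212.744/77.177 = 0.44 s.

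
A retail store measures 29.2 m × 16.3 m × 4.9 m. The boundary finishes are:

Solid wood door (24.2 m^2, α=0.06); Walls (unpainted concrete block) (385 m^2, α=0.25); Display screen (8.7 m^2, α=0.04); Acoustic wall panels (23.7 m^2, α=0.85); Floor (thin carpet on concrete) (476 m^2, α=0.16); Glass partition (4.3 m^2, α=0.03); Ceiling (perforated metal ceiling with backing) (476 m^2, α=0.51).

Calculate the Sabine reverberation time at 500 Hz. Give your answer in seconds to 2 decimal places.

0.86 sec

A = Σ Sᵢαᵢ = 24.2×0.06 + 385×0.25 + 8.7×0.04 + 23.7×0.85 + 476×0.16 + 4.3×0.03 + 476×0.51 = 437.244 sabins.
Room volume: 2332.204 m³.
Sabine: RT60 = 0.161 × 2332.204 / 437.244 = 0.86 s.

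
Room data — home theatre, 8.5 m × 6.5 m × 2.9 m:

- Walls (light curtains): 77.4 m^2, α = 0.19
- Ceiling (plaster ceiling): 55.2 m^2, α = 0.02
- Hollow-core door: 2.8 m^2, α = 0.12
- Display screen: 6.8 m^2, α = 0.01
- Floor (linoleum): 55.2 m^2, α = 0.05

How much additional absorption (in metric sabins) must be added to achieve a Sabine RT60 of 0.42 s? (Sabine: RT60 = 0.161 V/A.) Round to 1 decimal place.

42.4 sabins

Equivalent absorption area: A₁ = 77.4×0.19 + 55.2×0.02 + 2.8×0.12 + 6.8×0.01 + 55.2×0.05 = 18.974 m^2.
For T = 0.42 s, need A₂ = 0.161·V/T = 0.161·160.225/0.42 = 61.420 sabins.
Shortfall: 61.420 − 18.974 = 42.4 sabins.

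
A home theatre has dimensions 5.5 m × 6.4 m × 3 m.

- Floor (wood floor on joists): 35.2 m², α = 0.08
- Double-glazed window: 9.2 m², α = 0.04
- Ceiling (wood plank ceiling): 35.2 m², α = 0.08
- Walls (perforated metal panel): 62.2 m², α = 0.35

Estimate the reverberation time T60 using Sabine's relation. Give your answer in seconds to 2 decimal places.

A = Σ Sᵢαᵢ = 35.2·0.08 + 9.2·0.04 + 35.2·0.08 + 62.2·0.35 = 27.770 sabins.
V = 5.5·6.4·3 = 105.6 m³.
RT60 = 0.161 · V / A = 0.161 × 105.6 / 27.770 = 0.61 s.

0.61 sec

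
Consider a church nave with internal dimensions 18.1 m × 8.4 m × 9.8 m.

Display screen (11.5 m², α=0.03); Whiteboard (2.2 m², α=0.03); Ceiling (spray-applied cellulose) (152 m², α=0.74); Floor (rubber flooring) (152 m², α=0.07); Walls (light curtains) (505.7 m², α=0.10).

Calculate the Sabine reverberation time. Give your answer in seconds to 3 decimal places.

1.378 s

Summing Sᵢαᵢ: 0.345 + 0.066 + 112.480 + 10.640 + 50.570 → A = 174.101 sabins.
Room volume: 1489.992 m³.
T = 0.161 V/A = 0.161·1489.992/174.101 = 1.378 s.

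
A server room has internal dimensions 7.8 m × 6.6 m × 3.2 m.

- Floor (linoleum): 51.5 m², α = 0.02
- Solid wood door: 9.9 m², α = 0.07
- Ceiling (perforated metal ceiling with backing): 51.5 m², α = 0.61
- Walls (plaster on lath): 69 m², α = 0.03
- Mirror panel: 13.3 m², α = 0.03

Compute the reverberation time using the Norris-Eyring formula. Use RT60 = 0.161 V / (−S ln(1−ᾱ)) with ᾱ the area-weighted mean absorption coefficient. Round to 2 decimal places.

Total surface area S = 51.5 + 9.9 + 51.5 + 69 + 13.3 = 195.2 m².
Absorption A = 51.5×0.02 + 9.9×0.07 + 51.5×0.61 + 69×0.03 + 13.3×0.03 = 35.607 sabins.
ᾱ = 35.607 / 195.2 = 0.1824.
−S·ln(1−ᾱ) = −195.2 × ln(1 − 0.1824) = 39.310.
V = 7.8 × 6.6 × 3.2 = 164.736 m³.
RT60 = 0.161 × 164.736 / 39.310 = 0.67 s.

0.67 s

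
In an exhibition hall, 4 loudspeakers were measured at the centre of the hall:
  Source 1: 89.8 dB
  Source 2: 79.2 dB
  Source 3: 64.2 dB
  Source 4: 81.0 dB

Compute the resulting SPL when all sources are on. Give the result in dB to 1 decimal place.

90.7 dB

Converting to relative power and adding: 10^(89.8/10) + 10^(79.2/10) + 10^(64.2/10) + 10^(81.0/10) = 1.167e+09.
Combined level = 10 log₁₀(1.167e+09) = 90.7 dB.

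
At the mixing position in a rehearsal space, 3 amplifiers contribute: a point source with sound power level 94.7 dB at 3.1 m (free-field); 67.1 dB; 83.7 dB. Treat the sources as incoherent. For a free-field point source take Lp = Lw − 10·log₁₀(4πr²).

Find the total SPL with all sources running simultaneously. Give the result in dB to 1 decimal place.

84.2 dB

Source at 3.1 m: Lp = 94.7 − 10·log₁₀(4π·3.1²) = 94.7 − 10·log₁₀(120.763) = 73.9 dB.
Converting to relative power and adding: 10^(73.9/10) + 10^(67.1/10) + 10^(83.7/10) = 2.641e+08.
L_total = 10·log₁₀(2.641e+08) = 84.2 dB.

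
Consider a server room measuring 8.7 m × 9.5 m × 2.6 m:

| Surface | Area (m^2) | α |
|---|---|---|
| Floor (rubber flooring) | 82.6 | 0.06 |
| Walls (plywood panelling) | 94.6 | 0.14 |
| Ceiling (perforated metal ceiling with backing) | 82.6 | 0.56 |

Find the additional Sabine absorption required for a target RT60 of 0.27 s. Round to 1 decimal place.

Summing Sᵢαᵢ: 4.956 + 13.244 + 46.256 → A₁ = 64.456 sabins.
V = 214.89 m³. Required absorption A₂ = 0.161 × 214.89 / 0.27 = 128.138 sabins.
Shortfall: 128.138 − 64.456 = 63.7 sabins.

63.7 sabins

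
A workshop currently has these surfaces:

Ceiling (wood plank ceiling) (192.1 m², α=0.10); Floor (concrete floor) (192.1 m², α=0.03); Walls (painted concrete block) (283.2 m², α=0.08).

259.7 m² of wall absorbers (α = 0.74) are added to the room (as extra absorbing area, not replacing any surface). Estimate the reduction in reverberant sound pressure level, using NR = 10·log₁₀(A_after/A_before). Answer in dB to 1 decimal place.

Total absorption A_before = 192.1*0.10 + 192.1*0.03 + 283.2*0.08
  = 19.210 + 5.763 + 22.656 = 47.629 m² sabins.
Treatment contributes 259.7·0.74 = 192.178 sabins.
New total A_after = 239.807 sabins.
Reduction = 10 log₁₀(A_after/A_before) = 10 log₁₀(5.0349) = 7.0 dB.

7.0 dB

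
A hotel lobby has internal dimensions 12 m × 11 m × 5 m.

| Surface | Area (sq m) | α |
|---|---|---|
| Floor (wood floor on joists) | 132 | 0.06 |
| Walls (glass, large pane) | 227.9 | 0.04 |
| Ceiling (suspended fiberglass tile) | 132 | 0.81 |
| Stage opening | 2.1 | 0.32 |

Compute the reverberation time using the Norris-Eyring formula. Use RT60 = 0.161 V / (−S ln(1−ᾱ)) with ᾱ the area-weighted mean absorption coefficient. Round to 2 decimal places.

0.74 seconds

Total surface area S = 132 + 227.9 + 132 + 2.1 = 494.0 sq m.
Absorption A = 132·0.06 + 227.9·0.04 + 132·0.81 + 2.1·0.32 = 124.628 sabins.
ᾱ = 124.628 / 494.0 = 0.2523.
−S·ln(1−ᾱ) = −494.0 × ln(1 − 0.2523) = 143.632.
V = 12 × 11 × 5 = 660 m³.
RT60 = 0.161 × 660 / 143.632 = 0.74 s.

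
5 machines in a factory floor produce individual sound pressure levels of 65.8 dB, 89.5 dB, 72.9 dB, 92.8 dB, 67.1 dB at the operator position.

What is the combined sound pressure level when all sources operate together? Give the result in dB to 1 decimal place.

94.5 dB

Σ 10^(Lᵢ/10) = 2.825e+09.
Back to dB: 10·log₁₀ Σ = 94.5 dB.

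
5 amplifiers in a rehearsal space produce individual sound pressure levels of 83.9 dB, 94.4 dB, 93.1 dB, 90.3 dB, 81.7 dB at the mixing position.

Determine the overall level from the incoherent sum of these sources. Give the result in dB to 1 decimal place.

Converting to relative power and adding: 10^(83.9/10) + 10^(94.4/10) + 10^(93.1/10) + 10^(90.3/10) + 10^(81.7/10) = 6.261e+09.
L_total = 10·log₁₀(6.261e+09) = 98.0 dB.

98.0 dB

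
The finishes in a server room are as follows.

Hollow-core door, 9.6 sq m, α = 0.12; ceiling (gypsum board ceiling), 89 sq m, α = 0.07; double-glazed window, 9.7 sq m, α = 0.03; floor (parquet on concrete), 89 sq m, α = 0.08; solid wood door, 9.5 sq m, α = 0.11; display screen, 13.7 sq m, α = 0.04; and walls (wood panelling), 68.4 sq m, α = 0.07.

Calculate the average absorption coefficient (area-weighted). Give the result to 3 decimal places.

S = Σ Sᵢ = 9.6 + 89 + 9.7 + 89 + 9.5 + 13.7 + 68.4 = 288.9 sq m.
Weighted sum Σ Sα = 21.174.
ᾱ = A/S = 0.073.

0.073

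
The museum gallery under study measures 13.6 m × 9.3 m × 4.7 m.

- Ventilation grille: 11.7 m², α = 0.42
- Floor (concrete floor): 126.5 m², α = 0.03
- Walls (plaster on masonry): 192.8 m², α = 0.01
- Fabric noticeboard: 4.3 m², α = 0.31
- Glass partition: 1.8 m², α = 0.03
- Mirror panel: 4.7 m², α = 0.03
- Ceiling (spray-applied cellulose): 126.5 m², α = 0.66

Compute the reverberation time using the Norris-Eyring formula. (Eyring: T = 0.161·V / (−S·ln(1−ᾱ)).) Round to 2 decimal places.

0.89 s

S = Σ Sᵢ = 468.3 m².
Σ(Sᵢαᵢ) = 11.7×0.42 + 126.5×0.03 + 192.8×0.01 + 4.3×0.31 + 1.8×0.03 + 4.7×0.03 + 126.5×0.66 = 95.655.
Mean coefficient ᾱ = A/S = 0.2043.
Eyring denominator: −S ln(1−ᾱ) = 107.022.
V = 13.6 × 9.3 × 4.7 = 594.456 m³.
T = 0.161·V/[−S·ln(1−ᾱ)] = 0.161·594.456/107.022 = 0.89 s.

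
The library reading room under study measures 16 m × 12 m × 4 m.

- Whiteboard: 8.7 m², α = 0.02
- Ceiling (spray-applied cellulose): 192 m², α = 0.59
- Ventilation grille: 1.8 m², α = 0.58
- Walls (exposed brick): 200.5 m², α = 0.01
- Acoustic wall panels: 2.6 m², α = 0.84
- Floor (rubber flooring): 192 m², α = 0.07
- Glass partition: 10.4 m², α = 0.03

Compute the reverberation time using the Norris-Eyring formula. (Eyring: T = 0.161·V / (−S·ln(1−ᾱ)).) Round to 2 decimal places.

Total surface area S = 8.7 + 192 + 1.8 + 200.5 + 2.6 + 192 + 10.4 = 608.0 m².
Σ(Sᵢαᵢ) = 8.7×0.02 + 192×0.59 + 1.8×0.58 + 200.5×0.01 + 2.6×0.84 + 192×0.07 + 10.4×0.03 = 132.439.
ᾱ = 132.439 / 608.0 = 0.2178.
−S·ln(1−ᾱ) = −608.0 × ln(1 − 0.2178) = 149.352.
V = 16 × 12 × 4 = 768 m³.
RT60 = 0.161 × 768 / 149.352 = 0.83 s.

0.83 seconds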